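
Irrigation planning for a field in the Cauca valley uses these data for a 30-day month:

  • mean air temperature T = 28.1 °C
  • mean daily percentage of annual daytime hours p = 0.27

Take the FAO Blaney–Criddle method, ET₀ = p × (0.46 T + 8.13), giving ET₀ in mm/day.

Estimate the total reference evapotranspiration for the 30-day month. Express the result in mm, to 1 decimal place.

ET₀ = 0.27 × (0.46 × 28.1 + 8.13) = 0.27 × 21.056 = 5.6851 mm/d
Monthly total = 5.6851 × 30 = 170.553 mm

170.6 mm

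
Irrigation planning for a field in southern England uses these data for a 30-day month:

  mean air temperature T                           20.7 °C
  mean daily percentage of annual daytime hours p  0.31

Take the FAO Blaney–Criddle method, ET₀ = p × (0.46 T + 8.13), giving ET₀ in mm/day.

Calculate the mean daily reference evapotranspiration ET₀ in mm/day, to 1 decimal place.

5.5 mm/day

ET₀ = 0.31 × (0.46 × 20.7 + 8.13) = 0.31 × 17.652 = 5.4721 mm/d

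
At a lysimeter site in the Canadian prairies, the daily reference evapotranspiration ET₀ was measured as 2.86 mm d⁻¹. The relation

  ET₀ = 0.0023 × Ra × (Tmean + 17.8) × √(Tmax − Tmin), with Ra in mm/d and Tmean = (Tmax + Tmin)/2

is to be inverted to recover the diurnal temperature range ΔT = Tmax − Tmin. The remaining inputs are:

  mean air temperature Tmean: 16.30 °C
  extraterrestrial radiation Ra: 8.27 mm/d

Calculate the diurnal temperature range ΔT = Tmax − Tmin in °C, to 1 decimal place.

√ΔT = ET₀ / [0.0023 × Ra × (Tmean+17.8)] = 2.86 / (0.0023 × 8.27 × 34.10) = 4.4094
ΔT = 4.4094² = 19.443 °C

19.4 °C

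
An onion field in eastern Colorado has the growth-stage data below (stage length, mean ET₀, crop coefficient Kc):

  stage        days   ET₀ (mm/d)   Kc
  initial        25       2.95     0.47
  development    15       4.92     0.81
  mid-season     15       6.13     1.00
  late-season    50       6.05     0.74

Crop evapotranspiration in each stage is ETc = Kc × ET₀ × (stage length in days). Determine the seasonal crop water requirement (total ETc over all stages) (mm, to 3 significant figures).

410 mm

initial: 0.47 × 2.95 × 25 = 34.66 mm
development: 0.81 × 4.92 × 15 = 59.78 mm
mid-season: 1.00 × 6.13 × 15 = 91.95 mm
late-season: 0.74 × 6.05 × 50 = 223.85 mm
Seasonal total = 410.24 mm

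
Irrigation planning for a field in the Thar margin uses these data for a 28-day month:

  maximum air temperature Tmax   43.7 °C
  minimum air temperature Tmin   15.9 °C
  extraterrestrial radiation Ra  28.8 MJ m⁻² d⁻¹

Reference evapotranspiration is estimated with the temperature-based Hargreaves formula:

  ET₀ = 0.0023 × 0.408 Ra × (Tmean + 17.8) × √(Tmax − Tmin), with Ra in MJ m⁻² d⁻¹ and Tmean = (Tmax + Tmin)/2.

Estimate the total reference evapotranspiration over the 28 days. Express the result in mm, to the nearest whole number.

190 mm

Tmean = (43.7 + 15.9)/2 = 29.80 °C
0.408 Ra = 0.408 × 28.8 = 11.7504 mm/d equivalent
ET₀ = 0.0023 × 11.7504 × (29.80 + 17.8) × √27.8 = 0.0023 × 11.7504 × 47.60 × 5.2726 = 6.7829 mm/d
Over 28 days: 6.7829 × 28 = 189.921 mm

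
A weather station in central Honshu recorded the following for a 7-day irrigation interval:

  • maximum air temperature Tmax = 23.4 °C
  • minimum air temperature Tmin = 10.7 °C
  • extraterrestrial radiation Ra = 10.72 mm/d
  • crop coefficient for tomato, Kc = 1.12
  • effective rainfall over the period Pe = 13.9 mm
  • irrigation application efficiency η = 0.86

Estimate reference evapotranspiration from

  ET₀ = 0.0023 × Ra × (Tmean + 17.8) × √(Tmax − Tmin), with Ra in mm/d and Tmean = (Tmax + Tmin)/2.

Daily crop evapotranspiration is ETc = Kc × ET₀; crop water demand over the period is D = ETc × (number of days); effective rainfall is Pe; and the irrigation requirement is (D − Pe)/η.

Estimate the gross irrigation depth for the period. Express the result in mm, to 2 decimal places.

Tmean = (23.4 + 10.7)/2 = 17.05 °C
ET₀ = 0.0023 × 10.72 × (17.05 + 17.8) × √12.7 = 0.0023 × 10.72 × 34.85 × 3.5637 = 3.0622 mm/d
ETc = Kc × ET₀ = 1.12 × 3.0622 = 3.4297 mm/d
Crop demand D = ETc × 7 d = 3.4297 × 7 = 24.008 mm
D − Pe = 24.008 − 13.9 = 10.108 mm
Gross irrigation = 10.108 / 0.86 = 11.753 mm

11.75 mm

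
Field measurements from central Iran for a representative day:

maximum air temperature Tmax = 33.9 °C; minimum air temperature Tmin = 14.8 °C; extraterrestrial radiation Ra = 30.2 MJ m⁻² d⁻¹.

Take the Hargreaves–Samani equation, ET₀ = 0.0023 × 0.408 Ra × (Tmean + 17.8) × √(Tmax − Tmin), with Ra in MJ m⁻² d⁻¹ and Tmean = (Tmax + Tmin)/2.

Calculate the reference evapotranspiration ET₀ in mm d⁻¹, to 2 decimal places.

Tmean = (33.9 + 14.8)/2 = 24.35 °C
0.408 Ra = 0.408 × 30.2 = 12.3216 mm/d equivalent
ET₀ = 0.0023 × 12.3216 × (24.35 + 17.8) × √19.1 = 0.0023 × 12.3216 × 42.15 × 4.3704 = 5.2205 mm/d

5.22 mm d⁻¹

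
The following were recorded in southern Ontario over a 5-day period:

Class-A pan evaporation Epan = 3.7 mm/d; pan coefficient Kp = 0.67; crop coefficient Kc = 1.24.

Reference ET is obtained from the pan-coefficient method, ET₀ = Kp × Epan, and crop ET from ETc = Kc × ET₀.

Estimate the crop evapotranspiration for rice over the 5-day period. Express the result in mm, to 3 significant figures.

15.4 mm

ET₀ = 0.67 × 3.7 = 2.4790 mm/d
ETc = Kc × ET₀ = 1.24 × 2.4790 = 3.0740 mm/d
Over 5 days: 3.0740 × 5 = 15.370 mm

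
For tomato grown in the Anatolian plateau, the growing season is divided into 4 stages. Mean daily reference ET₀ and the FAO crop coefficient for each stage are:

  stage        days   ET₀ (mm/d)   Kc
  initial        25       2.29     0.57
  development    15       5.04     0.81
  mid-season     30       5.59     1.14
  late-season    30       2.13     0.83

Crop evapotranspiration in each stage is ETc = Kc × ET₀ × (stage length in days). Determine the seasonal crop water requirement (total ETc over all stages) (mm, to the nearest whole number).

initial: 0.57 × 2.29 × 25 = 32.63 mm
development: 0.81 × 5.04 × 15 = 61.24 mm
mid-season: 1.14 × 5.59 × 30 = 191.18 mm
late-season: 0.83 × 2.13 × 30 = 53.04 mm
Seasonal total = 338.09 mm

338 mm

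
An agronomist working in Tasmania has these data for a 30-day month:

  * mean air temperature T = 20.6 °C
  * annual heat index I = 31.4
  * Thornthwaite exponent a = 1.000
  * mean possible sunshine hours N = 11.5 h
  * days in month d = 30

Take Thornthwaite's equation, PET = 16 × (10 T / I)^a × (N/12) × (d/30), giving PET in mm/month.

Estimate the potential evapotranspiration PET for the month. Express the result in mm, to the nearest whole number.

10T/I = 10 × 20.6 / 31.4 = 6.5605
(10T/I)^a = 6.5605^1.000 = 6.5605
Uncorrected PET = 16 × 6.5605 = 104.968 mm
Correction = (N/12)(d/30) = (11.5/12)(30/30) = 0.9583
PET = 104.968 × 0.9583 = 100.591 mm/month

101 mm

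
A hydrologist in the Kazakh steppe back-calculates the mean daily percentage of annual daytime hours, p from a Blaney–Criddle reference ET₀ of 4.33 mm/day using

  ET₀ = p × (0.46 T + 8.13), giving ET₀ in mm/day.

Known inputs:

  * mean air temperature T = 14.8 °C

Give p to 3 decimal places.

0.290

p = ET₀ / (0.46 T + 8.13) = 4.33 / (0.46 × 14.8 + 8.13) = 4.33 / 14.938 = 0.2899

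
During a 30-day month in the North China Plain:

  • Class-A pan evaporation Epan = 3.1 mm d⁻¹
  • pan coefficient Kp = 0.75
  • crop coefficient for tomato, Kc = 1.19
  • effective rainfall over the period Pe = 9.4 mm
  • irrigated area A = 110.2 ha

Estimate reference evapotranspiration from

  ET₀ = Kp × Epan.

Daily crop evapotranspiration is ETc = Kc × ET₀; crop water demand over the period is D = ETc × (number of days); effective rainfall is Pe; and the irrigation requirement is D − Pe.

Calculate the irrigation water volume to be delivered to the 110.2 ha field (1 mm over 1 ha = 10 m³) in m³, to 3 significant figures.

ET₀ = 0.75 × 3.1 = 2.3250 mm/d
ETc = Kc × ET₀ = 1.19 × 2.3250 = 2.7668 mm/d
Crop demand D = ETc × 30 d = 2.7668 × 30 = 83.004 mm
D − Pe = 83.004 − 9.4 = 73.604 mm
Volume = 73.604 mm × 110.2 ha × 10 = 81111.6 m³

81100 m³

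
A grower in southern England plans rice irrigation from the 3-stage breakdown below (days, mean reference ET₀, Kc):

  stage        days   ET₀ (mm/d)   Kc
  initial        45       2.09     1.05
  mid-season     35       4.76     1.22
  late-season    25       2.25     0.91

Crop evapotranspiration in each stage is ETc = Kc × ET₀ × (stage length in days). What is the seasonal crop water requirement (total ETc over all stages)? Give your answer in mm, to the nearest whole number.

353 mm

initial: 1.05 × 2.09 × 45 = 98.75 mm
mid-season: 1.22 × 4.76 × 35 = 203.25 mm
late-season: 0.91 × 2.25 × 25 = 51.19 mm
Seasonal total = 353.19 mm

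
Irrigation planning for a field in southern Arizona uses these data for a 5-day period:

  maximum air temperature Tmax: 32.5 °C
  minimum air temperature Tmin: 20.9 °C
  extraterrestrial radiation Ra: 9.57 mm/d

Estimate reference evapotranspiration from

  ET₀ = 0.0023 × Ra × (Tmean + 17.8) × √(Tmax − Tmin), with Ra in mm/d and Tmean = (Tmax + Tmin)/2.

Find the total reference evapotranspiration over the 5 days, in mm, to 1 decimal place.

16.7 mm

Tmean = (32.5 + 20.9)/2 = 26.70 °C
ET₀ = 0.0023 × 9.57 × (26.70 + 17.8) × √11.6 = 0.0023 × 9.57 × 44.50 × 3.4059 = 3.3360 mm/d
Over 5 days: 3.3360 × 5 = 16.680 mm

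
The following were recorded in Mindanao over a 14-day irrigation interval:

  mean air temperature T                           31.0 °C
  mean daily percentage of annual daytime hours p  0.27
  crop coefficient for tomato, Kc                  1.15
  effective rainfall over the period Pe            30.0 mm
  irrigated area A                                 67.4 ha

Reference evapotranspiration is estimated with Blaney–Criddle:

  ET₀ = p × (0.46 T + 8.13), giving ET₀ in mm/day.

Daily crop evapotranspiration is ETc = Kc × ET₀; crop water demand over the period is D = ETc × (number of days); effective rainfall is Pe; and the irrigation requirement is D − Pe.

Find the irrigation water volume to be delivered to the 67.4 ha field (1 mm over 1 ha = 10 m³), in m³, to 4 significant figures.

ET₀ = 0.27 × (0.46 × 31.0 + 8.13) = 0.27 × 22.390 = 6.0453 mm/d
ETc = Kc × ET₀ = 1.15 × 6.0453 = 6.9521 mm/d
Crop demand D = ETc × 14 d = 6.9521 × 14 = 97.329 mm
D − Pe = 97.329 − 30.0 = 67.329 mm
Volume = 67.329 mm × 67.4 ha × 10 = 45379.7 m³

45380 m³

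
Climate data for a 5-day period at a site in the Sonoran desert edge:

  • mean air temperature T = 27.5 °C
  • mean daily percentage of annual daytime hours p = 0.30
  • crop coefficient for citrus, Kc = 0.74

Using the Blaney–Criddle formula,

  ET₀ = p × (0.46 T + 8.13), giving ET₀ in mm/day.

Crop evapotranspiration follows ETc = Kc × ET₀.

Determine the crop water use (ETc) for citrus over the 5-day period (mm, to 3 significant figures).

ET₀ = 0.30 × (0.46 × 27.5 + 8.13) = 0.30 × 20.780 = 6.2340 mm/d
ETc = Kc × ET₀ = 0.74 × 6.2340 = 4.6132 mm/d
Over 5 days: 4.6132 × 5 = 23.066 mm

23.1 mm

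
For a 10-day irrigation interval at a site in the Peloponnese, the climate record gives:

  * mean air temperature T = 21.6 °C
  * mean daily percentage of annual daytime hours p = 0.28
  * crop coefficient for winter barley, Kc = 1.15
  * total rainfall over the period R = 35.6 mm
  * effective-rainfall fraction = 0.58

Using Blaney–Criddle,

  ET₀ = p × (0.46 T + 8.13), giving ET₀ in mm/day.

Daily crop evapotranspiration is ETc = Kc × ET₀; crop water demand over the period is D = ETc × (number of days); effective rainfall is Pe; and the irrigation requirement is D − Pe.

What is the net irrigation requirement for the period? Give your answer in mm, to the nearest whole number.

ET₀ = 0.28 × (0.46 × 21.6 + 8.13) = 0.28 × 18.066 = 5.0585 mm/d
ETc = Kc × ET₀ = 1.15 × 5.0585 = 5.8173 mm/d
Crop demand D = ETc × 10 d = 5.8173 × 10 = 58.173 mm
Pe = 0.58 × 35.6 = 20.648 mm
D − Pe = 58.173 − 20.648 = 37.525 mm

38 mm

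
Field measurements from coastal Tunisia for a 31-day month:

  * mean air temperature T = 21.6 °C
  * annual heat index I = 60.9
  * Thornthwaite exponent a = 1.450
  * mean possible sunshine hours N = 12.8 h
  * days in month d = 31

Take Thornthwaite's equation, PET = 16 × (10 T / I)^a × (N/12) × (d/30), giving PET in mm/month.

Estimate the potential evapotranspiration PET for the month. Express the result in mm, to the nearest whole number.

10T/I = 10 × 21.6 / 60.9 = 3.5468
(10T/I)^a = 3.5468^1.450 = 6.2699
Uncorrected PET = 16 × 6.2699 = 100.318 mm
Correction = (N/12)(d/30) = (12.8/12)(31/30) = 1.1022
PET = 100.318 × 1.1022 = 110.570 mm/month

111 mm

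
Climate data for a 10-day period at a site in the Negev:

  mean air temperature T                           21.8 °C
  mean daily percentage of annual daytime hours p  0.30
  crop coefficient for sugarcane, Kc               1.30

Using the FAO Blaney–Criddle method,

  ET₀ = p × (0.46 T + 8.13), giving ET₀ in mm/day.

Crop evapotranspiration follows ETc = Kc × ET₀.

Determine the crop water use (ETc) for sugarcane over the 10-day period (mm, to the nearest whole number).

ET₀ = 0.30 × (0.46 × 21.8 + 8.13) = 0.30 × 18.158 = 5.4474 mm/d
ETc = Kc × ET₀ = 1.30 × 5.4474 = 7.0816 mm/d
Over 10 days: 7.0816 × 10 = 70.816 mm

71 mm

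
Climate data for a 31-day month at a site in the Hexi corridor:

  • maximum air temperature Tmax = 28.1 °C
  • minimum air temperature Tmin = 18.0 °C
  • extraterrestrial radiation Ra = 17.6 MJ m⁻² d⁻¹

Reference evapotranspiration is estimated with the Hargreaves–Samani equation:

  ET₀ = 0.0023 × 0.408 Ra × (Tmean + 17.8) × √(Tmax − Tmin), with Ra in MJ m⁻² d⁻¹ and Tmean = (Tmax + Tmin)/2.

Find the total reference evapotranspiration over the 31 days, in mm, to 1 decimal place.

66.5 mm

Tmean = (28.1 + 18.0)/2 = 23.05 °C
0.408 Ra = 0.408 × 17.6 = 7.1808 mm/d equivalent
ET₀ = 0.0023 × 7.1808 × (23.05 + 17.8) × √10.1 = 0.0023 × 7.1808 × 40.85 × 3.1780 = 2.1441 mm/d
Over 31 days: 2.1441 × 31 = 66.467 mm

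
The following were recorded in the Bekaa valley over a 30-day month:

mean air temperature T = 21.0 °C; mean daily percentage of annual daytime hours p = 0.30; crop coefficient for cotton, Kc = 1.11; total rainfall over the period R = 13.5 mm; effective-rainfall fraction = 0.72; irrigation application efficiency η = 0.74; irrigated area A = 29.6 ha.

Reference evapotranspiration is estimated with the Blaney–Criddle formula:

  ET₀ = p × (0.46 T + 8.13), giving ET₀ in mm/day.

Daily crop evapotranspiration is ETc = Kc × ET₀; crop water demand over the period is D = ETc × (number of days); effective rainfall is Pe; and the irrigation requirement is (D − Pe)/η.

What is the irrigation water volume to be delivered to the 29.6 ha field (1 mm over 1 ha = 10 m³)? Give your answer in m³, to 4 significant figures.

67200 m³

ET₀ = 0.30 × (0.46 × 21.0 + 8.13) = 0.30 × 17.790 = 5.3370 mm/d
ETc = Kc × ET₀ = 1.11 × 5.3370 = 5.9241 mm/d
Crop demand D = ETc × 30 d = 5.9241 × 30 = 177.723 mm
Pe = 0.72 × 13.5 = 9.720 mm
D − Pe = 177.723 − 9.720 = 168.003 mm
Gross irrigation = 168.003 / 0.74 = 227.031 mm
Volume = 227.031 mm × 29.6 ha × 10 = 67201.2 m³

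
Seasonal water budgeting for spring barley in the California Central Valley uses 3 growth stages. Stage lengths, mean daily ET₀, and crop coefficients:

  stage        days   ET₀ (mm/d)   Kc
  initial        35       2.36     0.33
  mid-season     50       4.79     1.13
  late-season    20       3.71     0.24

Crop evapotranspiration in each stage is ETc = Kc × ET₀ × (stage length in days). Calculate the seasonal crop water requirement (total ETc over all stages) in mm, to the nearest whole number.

316 mm

initial: 0.33 × 2.36 × 35 = 27.26 mm
mid-season: 1.13 × 4.79 × 50 = 270.64 mm
late-season: 0.24 × 3.71 × 20 = 17.81 mm
Seasonal total = 315.71 mm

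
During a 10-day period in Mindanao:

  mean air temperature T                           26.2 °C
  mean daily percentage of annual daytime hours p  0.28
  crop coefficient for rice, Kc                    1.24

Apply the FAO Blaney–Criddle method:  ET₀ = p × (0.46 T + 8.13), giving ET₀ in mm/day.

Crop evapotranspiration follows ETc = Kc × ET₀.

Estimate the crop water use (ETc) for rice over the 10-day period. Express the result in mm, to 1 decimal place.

ET₀ = 0.28 × (0.46 × 26.2 + 8.13) = 0.28 × 20.182 = 5.6510 mm/d
ETc = Kc × ET₀ = 1.24 × 5.6510 = 7.0072 mm/d
Over 10 days: 7.0072 × 10 = 70.072 mm

70.1 mm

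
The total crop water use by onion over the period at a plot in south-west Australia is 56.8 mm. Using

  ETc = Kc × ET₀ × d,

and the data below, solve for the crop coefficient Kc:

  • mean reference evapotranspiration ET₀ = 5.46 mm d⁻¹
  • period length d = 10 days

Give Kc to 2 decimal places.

1.04

ETc = Kc × ET₀ × d  ⇒  Kc = ETc / (ET₀ × d)
Kc = 56.8 / (5.46 × 10) = 56.8 / 54.60 = 1.0403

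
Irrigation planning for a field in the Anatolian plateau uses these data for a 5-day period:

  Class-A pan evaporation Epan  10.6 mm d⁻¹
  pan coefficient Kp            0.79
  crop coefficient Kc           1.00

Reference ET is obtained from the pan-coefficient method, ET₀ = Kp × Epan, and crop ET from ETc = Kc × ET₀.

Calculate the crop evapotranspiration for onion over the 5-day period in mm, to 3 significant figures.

ET₀ = 0.79 × 10.6 = 8.3740 mm/d
ETc = Kc × ET₀ = 1.00 × 8.3740 = 8.3740 mm/d
Over 5 days: 8.3740 × 5 = 41.870 mm

41.9 mm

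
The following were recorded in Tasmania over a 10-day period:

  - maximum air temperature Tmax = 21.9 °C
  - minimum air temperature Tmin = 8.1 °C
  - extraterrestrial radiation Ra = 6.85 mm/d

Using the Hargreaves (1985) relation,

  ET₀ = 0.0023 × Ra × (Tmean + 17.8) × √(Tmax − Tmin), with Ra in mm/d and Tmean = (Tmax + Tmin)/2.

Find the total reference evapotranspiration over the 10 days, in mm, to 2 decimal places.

19.20 mm

Tmean = (21.9 + 8.1)/2 = 15.00 °C
ET₀ = 0.0023 × 6.85 × (15.00 + 17.8) × √13.8 = 0.0023 × 6.85 × 32.80 × 3.7148 = 1.9197 mm/d
Over 10 days: 1.9197 × 10 = 19.197 mm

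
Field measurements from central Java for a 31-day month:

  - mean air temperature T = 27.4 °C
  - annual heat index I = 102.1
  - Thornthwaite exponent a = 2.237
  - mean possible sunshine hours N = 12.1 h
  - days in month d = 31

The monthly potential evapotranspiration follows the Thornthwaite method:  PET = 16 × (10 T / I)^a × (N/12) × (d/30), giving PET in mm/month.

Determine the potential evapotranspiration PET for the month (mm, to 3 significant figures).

10T/I = 10 × 27.4 / 102.1 = 2.6836
(10T/I)^a = 2.6836^2.237 = 9.1000
Uncorrected PET = 16 × 9.1000 = 145.600 mm
Correction = (N/12)(d/30) = (12.1/12)(31/30) = 1.0419
PET = 145.600 × 1.0419 = 151.701 mm/month

152 mm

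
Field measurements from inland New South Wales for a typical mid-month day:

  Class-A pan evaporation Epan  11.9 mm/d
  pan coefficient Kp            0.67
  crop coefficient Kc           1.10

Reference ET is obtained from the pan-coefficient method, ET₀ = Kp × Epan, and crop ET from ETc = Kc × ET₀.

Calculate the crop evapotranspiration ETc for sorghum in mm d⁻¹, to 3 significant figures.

8.77 mm d⁻¹

ET₀ = 0.67 × 11.9 = 7.9730 mm/d
ETc = Kc × ET₀ = 1.10 × 7.9730 = 8.7703 mm/d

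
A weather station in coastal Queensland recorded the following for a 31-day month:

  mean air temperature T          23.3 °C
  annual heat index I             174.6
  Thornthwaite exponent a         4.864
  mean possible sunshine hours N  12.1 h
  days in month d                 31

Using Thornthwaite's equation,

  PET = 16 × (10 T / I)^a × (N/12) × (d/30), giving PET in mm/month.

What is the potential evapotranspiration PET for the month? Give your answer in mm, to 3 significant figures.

67.8 mm

10T/I = 10 × 23.3 / 174.6 = 1.3345
(10T/I)^a = 1.3345^4.864 = 4.0696
Uncorrected PET = 16 × 4.0696 = 65.114 mm
Correction = (N/12)(d/30) = (12.1/12)(31/30) = 1.0419
PET = 65.114 × 1.0419 = 67.842 mm/month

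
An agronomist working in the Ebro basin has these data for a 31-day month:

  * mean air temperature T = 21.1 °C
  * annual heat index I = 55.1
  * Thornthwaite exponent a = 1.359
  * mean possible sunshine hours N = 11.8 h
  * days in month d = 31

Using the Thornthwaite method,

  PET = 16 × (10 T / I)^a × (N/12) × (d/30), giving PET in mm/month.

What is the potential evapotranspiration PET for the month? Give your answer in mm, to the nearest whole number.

101 mm

10T/I = 10 × 21.1 / 55.1 = 3.8294
(10T/I)^a = 3.8294^1.359 = 6.2012
Uncorrected PET = 16 × 6.2012 = 99.219 mm
Correction = (N/12)(d/30) = (11.8/12)(31/30) = 1.0161
PET = 99.219 × 1.0161 = 100.816 mm/month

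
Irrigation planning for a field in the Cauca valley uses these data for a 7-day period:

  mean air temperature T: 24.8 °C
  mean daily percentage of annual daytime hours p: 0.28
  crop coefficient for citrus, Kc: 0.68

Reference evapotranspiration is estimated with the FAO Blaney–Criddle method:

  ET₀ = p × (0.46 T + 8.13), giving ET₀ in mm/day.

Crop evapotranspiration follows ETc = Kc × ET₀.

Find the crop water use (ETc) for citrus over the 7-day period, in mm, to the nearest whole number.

ET₀ = 0.28 × (0.46 × 24.8 + 8.13) = 0.28 × 19.538 = 5.4706 mm/d
ETc = Kc × ET₀ = 0.68 × 5.4706 = 3.7200 mm/d
Over 7 days: 3.7200 × 7 = 26.040 mm

26 mm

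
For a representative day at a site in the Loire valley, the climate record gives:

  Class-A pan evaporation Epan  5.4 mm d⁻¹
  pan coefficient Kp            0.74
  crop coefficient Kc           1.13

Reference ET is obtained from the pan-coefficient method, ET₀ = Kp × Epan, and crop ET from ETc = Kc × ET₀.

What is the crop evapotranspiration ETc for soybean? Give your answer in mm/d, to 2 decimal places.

ET₀ = 0.74 × 5.4 = 3.9960 mm/d
ETc = Kc × ET₀ = 1.13 × 3.9960 = 4.5155 mm/d

4.52 mm/d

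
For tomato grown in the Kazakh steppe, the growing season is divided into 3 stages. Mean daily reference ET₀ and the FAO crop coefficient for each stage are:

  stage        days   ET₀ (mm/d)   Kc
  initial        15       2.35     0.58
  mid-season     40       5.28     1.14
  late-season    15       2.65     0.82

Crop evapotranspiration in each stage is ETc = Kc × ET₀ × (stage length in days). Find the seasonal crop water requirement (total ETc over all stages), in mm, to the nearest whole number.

initial: 0.58 × 2.35 × 15 = 20.45 mm
mid-season: 1.14 × 5.28 × 40 = 240.77 mm
late-season: 0.82 × 2.65 × 15 = 32.60 mm
Seasonal total = 293.82 mm

294 mm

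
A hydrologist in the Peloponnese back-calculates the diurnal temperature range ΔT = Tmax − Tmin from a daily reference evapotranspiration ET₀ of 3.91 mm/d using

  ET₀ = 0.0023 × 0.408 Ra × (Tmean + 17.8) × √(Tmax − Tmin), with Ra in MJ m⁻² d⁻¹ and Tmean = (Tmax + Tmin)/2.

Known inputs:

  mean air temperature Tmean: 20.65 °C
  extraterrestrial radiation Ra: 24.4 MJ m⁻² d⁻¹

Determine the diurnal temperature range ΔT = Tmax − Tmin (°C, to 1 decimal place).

√ΔT = ET₀ / [0.0023 × 0.408 × Ra × (Tmean+17.8)] = 3.91 / (0.0023 × 9.9552 × 38.45) = 4.4412
ΔT = 4.4412² = 19.724 °C

19.7 °C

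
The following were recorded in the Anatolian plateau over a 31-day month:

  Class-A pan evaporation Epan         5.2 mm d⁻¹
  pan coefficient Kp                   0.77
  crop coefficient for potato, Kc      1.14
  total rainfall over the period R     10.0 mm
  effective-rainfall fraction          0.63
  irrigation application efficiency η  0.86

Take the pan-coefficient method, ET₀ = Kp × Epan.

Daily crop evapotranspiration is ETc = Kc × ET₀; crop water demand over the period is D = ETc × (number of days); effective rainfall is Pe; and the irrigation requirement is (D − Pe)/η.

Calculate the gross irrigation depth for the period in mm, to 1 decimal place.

ET₀ = 0.77 × 5.2 = 4.0040 mm/d
ETc = Kc × ET₀ = 1.14 × 4.0040 = 4.5646 mm/d
Crop demand D = ETc × 31 d = 4.5646 × 31 = 141.503 mm
Pe = 0.63 × 10.0 = 6.300 mm
D − Pe = 141.503 − 6.300 = 135.203 mm
Gross irrigation = 135.203 / 0.86 = 157.213 mm

157.2 mm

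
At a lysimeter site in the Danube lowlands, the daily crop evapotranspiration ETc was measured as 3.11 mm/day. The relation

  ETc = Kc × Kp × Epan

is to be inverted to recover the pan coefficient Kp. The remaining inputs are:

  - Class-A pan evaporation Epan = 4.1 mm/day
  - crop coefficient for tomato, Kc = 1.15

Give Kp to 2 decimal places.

0.66

ETc = Kc × Kp × Epan  ⇒  Kp = ETc / (Kc × Epan)
Kp = 3.11 / (1.15 × 4.1) = 3.11 / 4.715 = 0.6596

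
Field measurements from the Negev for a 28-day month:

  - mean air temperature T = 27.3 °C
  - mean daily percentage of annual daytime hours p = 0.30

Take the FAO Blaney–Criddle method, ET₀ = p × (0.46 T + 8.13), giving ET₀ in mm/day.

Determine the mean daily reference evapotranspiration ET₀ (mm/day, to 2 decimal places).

6.21 mm/day

ET₀ = 0.30 × (0.46 × 27.3 + 8.13) = 0.30 × 20.688 = 6.2064 mm/d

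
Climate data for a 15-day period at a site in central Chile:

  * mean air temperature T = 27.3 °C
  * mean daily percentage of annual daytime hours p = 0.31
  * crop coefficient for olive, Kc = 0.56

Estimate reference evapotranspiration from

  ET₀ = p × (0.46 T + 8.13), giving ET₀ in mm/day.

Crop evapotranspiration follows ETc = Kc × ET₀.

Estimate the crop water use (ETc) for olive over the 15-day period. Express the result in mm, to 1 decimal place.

ET₀ = 0.31 × (0.46 × 27.3 + 8.13) = 0.31 × 20.688 = 6.4133 mm/d
ETc = Kc × ET₀ = 0.56 × 6.4133 = 3.5914 mm/d
Over 15 days: 3.5914 × 15 = 53.871 mm

53.9 mm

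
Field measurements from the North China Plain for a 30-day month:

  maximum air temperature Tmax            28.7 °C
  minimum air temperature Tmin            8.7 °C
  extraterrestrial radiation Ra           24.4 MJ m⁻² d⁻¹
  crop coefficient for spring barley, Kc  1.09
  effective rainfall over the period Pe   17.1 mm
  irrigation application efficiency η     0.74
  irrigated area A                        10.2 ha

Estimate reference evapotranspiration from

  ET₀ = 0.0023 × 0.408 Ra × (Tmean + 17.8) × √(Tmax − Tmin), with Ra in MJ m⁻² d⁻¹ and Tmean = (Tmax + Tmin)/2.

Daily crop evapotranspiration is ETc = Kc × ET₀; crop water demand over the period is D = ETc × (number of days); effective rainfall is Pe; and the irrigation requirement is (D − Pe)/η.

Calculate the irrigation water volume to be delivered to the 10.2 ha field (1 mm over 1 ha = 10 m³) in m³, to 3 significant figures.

Tmean = (28.7 + 8.7)/2 = 18.70 °C
0.408 Ra = 0.408 × 24.4 = 9.9552 mm/d equivalent
ET₀ = 0.0023 × 9.9552 × (18.70 + 17.8) × √20.0 = 0.0023 × 9.9552 × 36.50 × 4.4721 = 3.7375 mm/d
ETc = Kc × ET₀ = 1.09 × 3.7375 = 4.0739 mm/d
Crop demand D = ETc × 30 d = 4.0739 × 30 = 122.217 mm
D − Pe = 122.217 − 17.1 = 105.117 mm
Gross irrigation = 105.117 / 0.74 = 142.050 mm
Volume = 142.050 mm × 10.2 ha × 10 = 14489.1 m³

14500 m³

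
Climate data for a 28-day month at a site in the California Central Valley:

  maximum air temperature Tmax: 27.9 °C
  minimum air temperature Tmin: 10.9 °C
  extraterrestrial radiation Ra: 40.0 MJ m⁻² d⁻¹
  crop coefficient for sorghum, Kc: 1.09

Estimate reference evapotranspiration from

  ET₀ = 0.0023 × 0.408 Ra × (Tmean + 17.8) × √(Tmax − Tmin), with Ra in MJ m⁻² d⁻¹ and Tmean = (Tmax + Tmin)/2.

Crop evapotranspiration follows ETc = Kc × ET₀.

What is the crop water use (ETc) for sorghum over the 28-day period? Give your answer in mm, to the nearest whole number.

176 mm

Tmean = (27.9 + 10.9)/2 = 19.40 °C
0.408 Ra = 0.408 × 40.0 = 16.3200 mm/d equivalent
ET₀ = 0.0023 × 16.3200 × (19.40 + 17.8) × √17.0 = 0.0023 × 16.3200 × 37.20 × 4.1231 = 5.7572 mm/d
ETc = Kc × ET₀ = 1.09 × 5.7572 = 6.2753 mm/d
Over 28 days: 6.2753 × 28 = 175.708 mm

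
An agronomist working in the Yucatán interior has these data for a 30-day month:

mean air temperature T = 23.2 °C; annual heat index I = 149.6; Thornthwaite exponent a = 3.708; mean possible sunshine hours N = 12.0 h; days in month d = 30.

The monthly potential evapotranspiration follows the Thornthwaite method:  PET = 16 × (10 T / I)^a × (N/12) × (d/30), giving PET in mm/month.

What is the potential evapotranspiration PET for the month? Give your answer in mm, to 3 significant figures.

81.4 mm

10T/I = 10 × 23.2 / 149.6 = 1.5508
(10T/I)^a = 1.5508^3.708 = 5.0884
Uncorrected PET = 16 × 5.0884 = 81.414 mm
Correction = (N/12)(d/30) = (12.0/12)(30/30) = 1.0000
PET = 81.414 × 1.0000 = 81.414 mm/month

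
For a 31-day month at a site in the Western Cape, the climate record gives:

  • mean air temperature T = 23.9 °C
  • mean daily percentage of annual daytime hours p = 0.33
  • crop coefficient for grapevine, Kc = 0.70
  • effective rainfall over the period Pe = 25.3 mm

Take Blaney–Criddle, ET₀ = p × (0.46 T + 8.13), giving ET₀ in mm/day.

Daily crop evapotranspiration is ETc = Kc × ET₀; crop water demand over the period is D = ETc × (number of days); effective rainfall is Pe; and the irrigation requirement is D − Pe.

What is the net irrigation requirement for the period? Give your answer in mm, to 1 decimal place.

111.6 mm

ET₀ = 0.33 × (0.46 × 23.9 + 8.13) = 0.33 × 19.124 = 6.3109 mm/d
ETc = Kc × ET₀ = 0.70 × 6.3109 = 4.4176 mm/d
Crop demand D = ETc × 31 d = 4.4176 × 31 = 136.946 mm
D − Pe = 136.946 − 25.3 = 111.646 mm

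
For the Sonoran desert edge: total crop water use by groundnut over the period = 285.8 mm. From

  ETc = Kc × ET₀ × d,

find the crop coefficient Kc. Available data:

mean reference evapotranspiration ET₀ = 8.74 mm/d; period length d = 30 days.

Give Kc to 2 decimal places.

1.09

ETc = Kc × ET₀ × d  ⇒  Kc = ETc / (ET₀ × d)
Kc = 285.8 / (8.74 × 30) = 285.8 / 262.20 = 1.0900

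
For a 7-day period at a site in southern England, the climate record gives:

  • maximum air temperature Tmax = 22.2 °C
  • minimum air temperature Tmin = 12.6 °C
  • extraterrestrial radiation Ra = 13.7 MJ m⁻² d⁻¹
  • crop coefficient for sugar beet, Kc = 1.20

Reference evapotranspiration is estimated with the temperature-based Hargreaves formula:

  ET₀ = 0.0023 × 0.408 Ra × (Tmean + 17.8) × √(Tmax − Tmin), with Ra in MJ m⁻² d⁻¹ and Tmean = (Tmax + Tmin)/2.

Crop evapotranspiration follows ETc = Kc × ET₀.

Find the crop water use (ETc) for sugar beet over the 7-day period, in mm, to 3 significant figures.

11.8 mm

Tmean = (22.2 + 12.6)/2 = 17.40 °C
0.408 Ra = 0.408 × 13.7 = 5.5896 mm/d equivalent
ET₀ = 0.0023 × 5.5896 × (17.40 + 17.8) × √9.6 = 0.0023 × 5.5896 × 35.20 × 3.0984 = 1.4021 mm/d
ETc = Kc × ET₀ = 1.20 × 1.4021 = 1.6825 mm/d
Over 7 days: 1.6825 × 7 = 11.778 mm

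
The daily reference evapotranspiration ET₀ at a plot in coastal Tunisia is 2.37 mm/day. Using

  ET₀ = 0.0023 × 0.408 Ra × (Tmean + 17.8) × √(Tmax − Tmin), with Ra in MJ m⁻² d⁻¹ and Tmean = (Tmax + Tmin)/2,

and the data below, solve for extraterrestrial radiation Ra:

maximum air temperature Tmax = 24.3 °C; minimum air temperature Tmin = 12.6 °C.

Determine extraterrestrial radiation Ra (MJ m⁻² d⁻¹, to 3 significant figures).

Tmean = (24.3+12.6)/2 = 18.45 °C; ΔT = 11.7
Ra = ET₀ / [0.0023 × 0.408 × (Tmean+17.8) × √ΔT]
   = 2.37 / (0.0023 × 0.408 × 36.25 × 3.4205) = 20.369 MJ m⁻² d⁻¹

20.4 MJ m⁻² d⁻¹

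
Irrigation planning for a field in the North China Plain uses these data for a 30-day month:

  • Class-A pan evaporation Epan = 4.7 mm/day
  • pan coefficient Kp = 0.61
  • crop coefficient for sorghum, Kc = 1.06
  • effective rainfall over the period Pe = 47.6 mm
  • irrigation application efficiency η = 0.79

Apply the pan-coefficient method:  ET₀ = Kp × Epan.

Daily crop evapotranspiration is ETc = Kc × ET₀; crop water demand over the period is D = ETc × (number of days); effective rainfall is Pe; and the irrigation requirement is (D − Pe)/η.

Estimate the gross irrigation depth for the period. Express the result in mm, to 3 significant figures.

55.2 mm

ET₀ = 0.61 × 4.7 = 2.8670 mm/d
ETc = Kc × ET₀ = 1.06 × 2.8670 = 3.0390 mm/d
Crop demand D = ETc × 30 d = 3.0390 × 30 = 91.170 mm
D − Pe = 91.170 − 47.6 = 43.570 mm
Gross irrigation = 43.570 / 0.79 = 55.152 mm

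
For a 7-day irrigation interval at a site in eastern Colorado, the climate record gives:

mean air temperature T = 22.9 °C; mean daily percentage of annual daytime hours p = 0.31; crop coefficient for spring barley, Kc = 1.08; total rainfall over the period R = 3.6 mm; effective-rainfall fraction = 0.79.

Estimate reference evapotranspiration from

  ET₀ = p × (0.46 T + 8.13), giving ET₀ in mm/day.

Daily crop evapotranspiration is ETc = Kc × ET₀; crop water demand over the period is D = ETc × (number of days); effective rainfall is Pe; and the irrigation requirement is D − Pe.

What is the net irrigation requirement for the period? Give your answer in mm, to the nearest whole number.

41 mm

ET₀ = 0.31 × (0.46 × 22.9 + 8.13) = 0.31 × 18.664 = 5.7858 mm/d
ETc = Kc × ET₀ = 1.08 × 5.7858 = 6.2487 mm/d
Crop demand D = ETc × 7 d = 6.2487 × 7 = 43.741 mm
Pe = 0.79 × 3.6 = 2.844 mm
D − Pe = 43.741 − 2.844 = 40.897 mm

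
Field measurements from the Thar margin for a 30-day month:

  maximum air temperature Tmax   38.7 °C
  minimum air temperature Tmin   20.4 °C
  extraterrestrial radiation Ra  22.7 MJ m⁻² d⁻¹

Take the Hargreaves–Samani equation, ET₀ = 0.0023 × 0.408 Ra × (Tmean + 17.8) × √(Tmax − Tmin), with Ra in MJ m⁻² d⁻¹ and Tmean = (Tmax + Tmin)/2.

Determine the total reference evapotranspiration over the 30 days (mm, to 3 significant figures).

Tmean = (38.7 + 20.4)/2 = 29.55 °C
0.408 Ra = 0.408 × 22.7 = 9.2616 mm/d equivalent
ET₀ = 0.0023 × 9.2616 × (29.55 + 17.8) × √18.3 = 0.0023 × 9.2616 × 47.35 × 4.2778 = 4.3147 mm/d
Over 30 days: 4.3147 × 30 = 129.441 mm

129 mm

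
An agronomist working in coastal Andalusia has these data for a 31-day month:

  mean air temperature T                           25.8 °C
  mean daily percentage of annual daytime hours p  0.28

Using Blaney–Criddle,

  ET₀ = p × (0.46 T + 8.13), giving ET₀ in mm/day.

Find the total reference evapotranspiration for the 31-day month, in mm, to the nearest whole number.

174 mm

ET₀ = 0.28 × (0.46 × 25.8 + 8.13) = 0.28 × 19.998 = 5.5994 mm/d
Monthly total = 5.5994 × 31 = 173.581 mm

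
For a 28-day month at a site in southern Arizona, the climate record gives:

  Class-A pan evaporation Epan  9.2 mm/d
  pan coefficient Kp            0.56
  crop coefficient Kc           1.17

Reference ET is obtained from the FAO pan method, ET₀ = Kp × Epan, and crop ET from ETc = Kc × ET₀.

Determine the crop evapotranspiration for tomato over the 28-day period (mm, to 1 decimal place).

168.8 mm

ET₀ = 0.56 × 9.2 = 5.1520 mm/d
ETc = Kc × ET₀ = 1.17 × 5.1520 = 6.0278 mm/d
Over 28 days: 6.0278 × 28 = 168.778 mm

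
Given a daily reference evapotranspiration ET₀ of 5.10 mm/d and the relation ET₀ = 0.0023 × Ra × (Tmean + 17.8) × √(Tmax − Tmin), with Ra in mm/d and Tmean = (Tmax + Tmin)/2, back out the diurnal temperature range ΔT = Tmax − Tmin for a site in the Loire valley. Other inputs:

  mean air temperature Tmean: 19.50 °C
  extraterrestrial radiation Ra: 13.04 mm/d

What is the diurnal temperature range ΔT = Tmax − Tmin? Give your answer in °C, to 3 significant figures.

20.8 °C

√ΔT = ET₀ / [0.0023 × Ra × (Tmean+17.8)] = 5.10 / (0.0023 × 13.04 × 37.30) = 4.5589
ΔT = 4.5589² = 20.784 °C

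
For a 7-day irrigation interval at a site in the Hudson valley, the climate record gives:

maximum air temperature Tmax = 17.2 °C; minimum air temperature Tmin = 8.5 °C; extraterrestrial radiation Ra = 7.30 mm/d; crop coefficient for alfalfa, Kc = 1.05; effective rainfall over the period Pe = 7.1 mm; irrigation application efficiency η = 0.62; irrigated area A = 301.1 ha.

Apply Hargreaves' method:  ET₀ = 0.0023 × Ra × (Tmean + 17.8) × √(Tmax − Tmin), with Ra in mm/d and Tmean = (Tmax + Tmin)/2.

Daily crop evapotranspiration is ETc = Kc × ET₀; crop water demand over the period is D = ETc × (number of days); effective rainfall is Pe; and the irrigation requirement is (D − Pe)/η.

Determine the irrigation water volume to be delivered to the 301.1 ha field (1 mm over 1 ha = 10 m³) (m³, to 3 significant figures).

19700 m³

Tmean = (17.2 + 8.5)/2 = 12.85 °C
ET₀ = 0.0023 × 7.30 × (12.85 + 17.8) × √8.7 = 0.0023 × 7.30 × 30.65 × 2.9496 = 1.5179 mm/d
ETc = Kc × ET₀ = 1.05 × 1.5179 = 1.5938 mm/d
Crop demand D = ETc × 7 d = 1.5938 × 7 = 11.157 mm
D − Pe = 11.157 − 7.1 = 4.057 mm
Gross irrigation = 4.057 / 0.62 = 6.544 mm
Volume = 6.544 mm × 301.1 ha × 10 = 19704.0 m³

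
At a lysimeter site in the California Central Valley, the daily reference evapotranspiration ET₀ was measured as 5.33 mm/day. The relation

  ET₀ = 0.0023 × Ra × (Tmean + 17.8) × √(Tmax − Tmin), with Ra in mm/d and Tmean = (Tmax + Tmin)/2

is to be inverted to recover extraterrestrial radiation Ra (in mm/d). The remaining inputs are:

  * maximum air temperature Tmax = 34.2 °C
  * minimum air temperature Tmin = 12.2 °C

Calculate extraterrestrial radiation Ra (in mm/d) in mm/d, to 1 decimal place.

Tmean = 23.20 °C; √ΔT = 4.6904
Ra = ET₀ / [0.0023 × (Tmean+17.8) × √ΔT] = 5.33 / (0.0023 × 41.00 × 4.6904) = 12.051 mm/d

12.1 mm/d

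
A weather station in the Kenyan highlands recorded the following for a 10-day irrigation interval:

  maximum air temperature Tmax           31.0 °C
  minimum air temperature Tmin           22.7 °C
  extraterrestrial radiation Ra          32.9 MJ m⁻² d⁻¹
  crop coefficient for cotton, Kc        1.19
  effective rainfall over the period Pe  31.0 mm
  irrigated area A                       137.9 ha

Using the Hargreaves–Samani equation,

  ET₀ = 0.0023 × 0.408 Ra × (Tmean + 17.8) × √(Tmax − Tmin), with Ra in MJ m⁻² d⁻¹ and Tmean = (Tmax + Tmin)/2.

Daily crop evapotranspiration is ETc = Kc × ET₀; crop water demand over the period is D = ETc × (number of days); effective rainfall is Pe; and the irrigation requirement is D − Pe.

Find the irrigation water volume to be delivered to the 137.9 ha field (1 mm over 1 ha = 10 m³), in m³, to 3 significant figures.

22400 m³

Tmean = (31.0 + 22.7)/2 = 26.85 °C
0.408 Ra = 0.408 × 32.9 = 13.4232 mm/d equivalent
ET₀ = 0.0023 × 13.4232 × (26.85 + 17.8) × √8.3 = 0.0023 × 13.4232 × 44.65 × 2.8810 = 3.9714 mm/d
ETc = Kc × ET₀ = 1.19 × 3.9714 = 4.7260 mm/d
Crop demand D = ETc × 10 d = 4.7260 × 10 = 47.260 mm
D − Pe = 47.260 − 31.0 = 16.260 mm
Volume = 16.260 mm × 137.9 ha × 10 = 22422.5 m³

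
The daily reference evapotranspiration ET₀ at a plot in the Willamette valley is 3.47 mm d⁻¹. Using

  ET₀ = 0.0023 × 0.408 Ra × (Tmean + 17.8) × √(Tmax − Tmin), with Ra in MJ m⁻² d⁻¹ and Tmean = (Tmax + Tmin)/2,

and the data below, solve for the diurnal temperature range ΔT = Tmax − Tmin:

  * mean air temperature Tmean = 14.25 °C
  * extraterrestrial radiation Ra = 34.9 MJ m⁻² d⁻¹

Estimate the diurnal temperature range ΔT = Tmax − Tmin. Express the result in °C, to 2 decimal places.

10.93 °C

√ΔT = ET₀ / [0.0023 × 0.408 × Ra × (Tmean+17.8)] = 3.47 / (0.0023 × 14.2392 × 32.05) = 3.3059
ΔT = 3.3059² = 10.929 °C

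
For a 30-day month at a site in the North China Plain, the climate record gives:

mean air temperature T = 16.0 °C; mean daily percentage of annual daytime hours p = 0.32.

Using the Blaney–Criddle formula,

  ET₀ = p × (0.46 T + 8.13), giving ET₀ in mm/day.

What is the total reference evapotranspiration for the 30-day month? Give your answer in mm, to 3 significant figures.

ET₀ = 0.32 × (0.46 × 16.0 + 8.13) = 0.32 × 15.490 = 4.9568 mm/d
Monthly total = 4.9568 × 30 = 148.704 mm

149 mm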